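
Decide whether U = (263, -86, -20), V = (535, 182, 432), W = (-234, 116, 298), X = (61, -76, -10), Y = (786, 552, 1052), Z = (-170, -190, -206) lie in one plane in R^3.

The plane through U, V, W has normal n = UV × UW = (-6080, -311140, 188140) and equation n·P = 21396200.
Checking the remaining points: n·X = 21394360, n·Y = 21395120, n·Z = 21393360.
Since n·X = 21394360 ≠ 21396200, X is off the plane and the points are not all coplanar.

No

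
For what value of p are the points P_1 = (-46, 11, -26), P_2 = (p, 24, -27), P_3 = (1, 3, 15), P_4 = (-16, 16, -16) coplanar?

-13

Normal to plane P_1P_3P_4: n = (-285, 760, 475); plane equation n·P = 9120.
Requiring n·P_2 = 9120: (-285)p + (5415) = 9120.
So p = -13.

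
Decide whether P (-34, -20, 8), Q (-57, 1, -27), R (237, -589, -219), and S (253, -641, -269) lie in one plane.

Yes

A normal to the plane through P, Q, R is n = PQ × PR = (-24682, -14706, 7396).
The plane has equation n·X = 1192476. For S: n·S = 1192476.
Equal, so S lies in the plane and all four are coplanar.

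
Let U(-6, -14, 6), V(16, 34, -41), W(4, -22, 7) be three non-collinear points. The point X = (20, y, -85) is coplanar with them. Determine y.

90

A normal to the plane is n = UV × UW = (-328, -492, -656).
X lies in the plane iff n · UX = 0.
This gives (-492)y + (44280) = 0, so y = 90.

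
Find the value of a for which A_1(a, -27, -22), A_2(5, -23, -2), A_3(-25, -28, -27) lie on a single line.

Direction A_2A_3 = (-30, -5, -25). From the y-coordinate of A_1, the parameter along the line is τ = (-27 − (-23))/(-5) = 4/5.
Then a = 5 + 4/5·(-30) = -19.

-19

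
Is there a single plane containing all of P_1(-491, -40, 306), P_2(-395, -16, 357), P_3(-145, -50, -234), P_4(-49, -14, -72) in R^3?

The four points are coplanar iff the 3×3 determinant with rows P_1P_2, P_1P_3, P_1P_4 is zero.
Rows: (96, 24, 51), (346, -10, -540), (442, 26, -378).
Expanding along the first row: (96)(17820) − (24)(107892) + (51)(13416) = -194472.
Nonzero ⇒ not coplanar.

No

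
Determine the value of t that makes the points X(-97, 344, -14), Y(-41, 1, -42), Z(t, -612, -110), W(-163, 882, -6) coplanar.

70

Normal to plane XYW: n = (12320, 1400, 7490); plane equation n·P = -818300.
Requiring n·Z = -818300: (12320)t + (-1680700) = -818300.
So t = 70.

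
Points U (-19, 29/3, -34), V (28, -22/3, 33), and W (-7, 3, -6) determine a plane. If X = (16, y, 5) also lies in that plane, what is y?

A normal to the plane is n = UV × UW = (-88/3, -512, -328/3).
X lies in the plane iff n · UX = 0.
This gives (-512)y + (-1024/3) = 0, so y = -2/3.

-2/3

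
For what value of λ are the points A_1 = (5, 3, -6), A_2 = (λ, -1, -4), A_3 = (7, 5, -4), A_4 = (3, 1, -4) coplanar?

1

Normal to plane A_1A_3A_4: n = (8, -8, 0); plane equation n·P = 16.
Requiring n·A_2 = 16: (8)λ + (8) = 16.
So λ = 1.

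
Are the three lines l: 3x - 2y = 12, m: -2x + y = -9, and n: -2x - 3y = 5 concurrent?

Intersecting l and m: solving the 2×2 system gives (x, y) = (6, 3).
Substitute into n: (-2)(6) + (-3)(3) = -21.
But n requires 5 ≠ -21, so the three lines have no common point.

No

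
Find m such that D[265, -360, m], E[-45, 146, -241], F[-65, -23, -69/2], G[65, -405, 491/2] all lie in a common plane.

-17

Coplanarity ⇔ det[DE; DF; DG] = 0.
Expanding, this is linear in m: (-29610)m + (-503370) = 0.
So m = -17.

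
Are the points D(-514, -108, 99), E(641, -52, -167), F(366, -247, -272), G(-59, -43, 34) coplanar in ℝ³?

Yes

With D as base: DE = (1155, 56, -266), DF = (880, -139, -371), DG = (455, 65, -65).
DF × DG = (33150, -111605, 120445).
DE · (DF × DG) = 0.
The scalar triple product vanishes, so the four points are coplanar.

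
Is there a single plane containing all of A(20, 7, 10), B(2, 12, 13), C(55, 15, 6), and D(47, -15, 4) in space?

Yes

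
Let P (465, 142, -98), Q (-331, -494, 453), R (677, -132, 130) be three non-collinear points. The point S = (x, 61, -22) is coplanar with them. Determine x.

The plane through P, Q, R has equation 5966x + 298300y + 352936z = 10545062.
Substituting S: (5966)x + (10431708) = 10545062, so x = 19.

19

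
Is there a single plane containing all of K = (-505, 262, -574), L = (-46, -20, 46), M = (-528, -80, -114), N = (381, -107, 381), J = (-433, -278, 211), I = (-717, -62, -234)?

No

The plane through K, L, M has normal n = KL × KM = (82320, -225400, -163464) and equation n·P = -6798064.
Checking the remaining points: n·N = -6798064, n·J = -7474264, n·I = -6798064.
Since n·J = -7474264 ≠ -6798064, J is off the plane and the points are not all coplanar.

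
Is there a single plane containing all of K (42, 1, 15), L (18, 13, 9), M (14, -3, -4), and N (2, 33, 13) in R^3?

With K as base: KL = (-24, 12, -6), KM = (-28, -4, -19), KN = (-40, 32, -2).
KM × KN = (616, 704, -1056).
KL · (KM × KN) = 0.
The scalar triple product vanishes, so the four points are coplanar.

Yes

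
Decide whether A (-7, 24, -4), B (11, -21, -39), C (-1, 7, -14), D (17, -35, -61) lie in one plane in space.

No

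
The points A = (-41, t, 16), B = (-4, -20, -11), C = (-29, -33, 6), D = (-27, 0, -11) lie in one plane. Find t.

-43

The points are coplanar iff AB · (AC × AD) = 0.
Expanding, this is linear in t: (391)t + (16813) = 0.
So t = -43.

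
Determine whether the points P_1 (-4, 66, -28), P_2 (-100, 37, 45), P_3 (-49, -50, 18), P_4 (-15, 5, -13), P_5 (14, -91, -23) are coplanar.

The plane through P_1, P_2, P_3 has normal n = P_1P_2 × P_1P_3 = (7134, 1131, 9831) and equation n·P = -229158.
Checking the remaining points: n·P_4 = -229158, n·P_5 = -229158.
All equal -229158, so all 5 points lie in one plane.

Yes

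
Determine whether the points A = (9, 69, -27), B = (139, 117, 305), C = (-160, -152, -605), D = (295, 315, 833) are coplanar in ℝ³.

Yes

With A as base: AB = (130, 48, 332), AC = (-169, -221, -578), AD = (286, 246, 860).
AC × AD = (-47872, -19968, 21632).
AB · (AC × AD) = 0.
The scalar triple product vanishes, so the four points are coplanar.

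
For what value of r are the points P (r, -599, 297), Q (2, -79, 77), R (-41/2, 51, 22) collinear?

Direction QR = (-45/2, 130, -55). From the y-coordinate of P, the parameter along the line is τ = (-599 − (-79))/130 = -4.
Then r = 2 + (-4)·(-45/2) = 92.

92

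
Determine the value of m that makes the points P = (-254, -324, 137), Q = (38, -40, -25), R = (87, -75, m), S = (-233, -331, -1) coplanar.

Normal to plane PQS: n = (-40326, 36894, -8008); plane equation n·X = -2807948.
Requiring n·R = -2807948: (-8008)m + (-6275412) = -2807948.
So m = -433.

-433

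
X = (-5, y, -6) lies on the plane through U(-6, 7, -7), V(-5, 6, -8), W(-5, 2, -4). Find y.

4

Coplanarity requires UV · (UW × UX) = 0.
UV = (1, -1, -1), UW = (1, -5, 3); the triple product is linear in y with coefficient -4 and constant term 16.
Setting it to zero: y = 4.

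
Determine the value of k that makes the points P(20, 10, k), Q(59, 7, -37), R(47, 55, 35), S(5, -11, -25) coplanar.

The points are coplanar iff PQ · (PR × PS) = 0.
Expanding, this is linear in k: (-2808)k + (-19656) = 0.
So k = -7.

-7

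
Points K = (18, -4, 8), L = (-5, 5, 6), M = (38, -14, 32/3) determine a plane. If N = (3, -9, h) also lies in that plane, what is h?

The plane through K, L, M has equation 4x + (64/3)y + 50z = 1160/3.
Substituting N: (50)h + (-180) = 1160/3, so h = 34/3.

34/3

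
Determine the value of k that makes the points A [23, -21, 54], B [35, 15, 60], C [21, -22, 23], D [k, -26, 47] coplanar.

21

The points are coplanar iff AB · (AC × AD) = 0.
Expanding, this is linear in k: (-1110)k + (23310) = 0.
So k = 21.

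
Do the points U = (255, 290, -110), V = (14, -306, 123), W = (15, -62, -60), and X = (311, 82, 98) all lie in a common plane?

No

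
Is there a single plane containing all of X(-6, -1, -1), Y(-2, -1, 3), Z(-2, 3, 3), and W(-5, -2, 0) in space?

A normal to the plane through X, Y, Z is n = XY × XZ = (-16, 0, 16).
The plane has equation n·P = 80. For W: n·W = 80.
Equal, so W lies in the plane and all four are coplanar.

Yes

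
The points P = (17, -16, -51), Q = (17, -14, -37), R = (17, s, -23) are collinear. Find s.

-12

Collinearity requires PQ × PR = 0; each component is linear in s.
The x-component gives (-14)s + (-168) = 0, so s = -12.
The remaining components then also vanish.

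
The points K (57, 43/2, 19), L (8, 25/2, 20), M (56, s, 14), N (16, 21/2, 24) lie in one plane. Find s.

Coplanarity ⇔ det[KL; KM; KN] = 0.
Expanding, this is linear in s: (-204)s + (5202) = 0.
So s = 51/2.

51/2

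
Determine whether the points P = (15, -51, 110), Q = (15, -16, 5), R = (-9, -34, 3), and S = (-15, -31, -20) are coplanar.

The four points are coplanar iff the 3×3 determinant with rows PQ, PR, PS is zero.
Rows: (0, 35, -105), (-24, 17, -107), (-30, 20, -130).
Expanding along the first row: (0)(-70) − (35)(-90) + (-105)(30) = 0.
Zero determinant ⇒ coplanar.

Yes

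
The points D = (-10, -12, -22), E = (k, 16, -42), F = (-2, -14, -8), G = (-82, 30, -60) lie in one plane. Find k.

Coplanarity ⇔ det[DE; DF; DG] = 0.
Expanding, this is linear in k: (-512)k + (-28672) = 0.
So k = -56.

-56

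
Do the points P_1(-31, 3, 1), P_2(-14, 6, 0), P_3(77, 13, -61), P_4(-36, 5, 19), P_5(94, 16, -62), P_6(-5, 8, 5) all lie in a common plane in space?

No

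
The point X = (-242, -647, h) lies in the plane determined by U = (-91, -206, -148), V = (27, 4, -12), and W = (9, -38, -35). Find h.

-361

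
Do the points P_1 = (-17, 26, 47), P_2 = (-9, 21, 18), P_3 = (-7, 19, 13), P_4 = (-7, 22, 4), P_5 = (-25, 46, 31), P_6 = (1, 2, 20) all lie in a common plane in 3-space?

The plane through P_1, P_2, P_3 has normal n = P_1P_2 × P_1P_3 = (-33, -18, -6) and equation n·P = -189.
Checking the remaining points: n·P_4 = -189, n·P_5 = -189, n·P_6 = -189.
All equal -189, so all 6 points lie in one plane.

Yes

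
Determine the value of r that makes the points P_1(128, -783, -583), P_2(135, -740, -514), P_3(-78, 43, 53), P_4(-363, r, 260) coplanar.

Normal to plane P_1P_2P_3: n = (-29646, -18666, 14640); plane equation n·P = 2285670.
Requiring n·P_4 = 2285670: (-18666)r + (14567898) = 2285670.
So r = 658.

658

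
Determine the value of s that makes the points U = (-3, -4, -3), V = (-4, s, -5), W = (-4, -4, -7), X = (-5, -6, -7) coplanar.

Normal to plane UWX: n = (-8, 4, 2); plane equation n·P = 2.
Requiring n·V = 2: (4)s + (22) = 2.
So s = -5.

-5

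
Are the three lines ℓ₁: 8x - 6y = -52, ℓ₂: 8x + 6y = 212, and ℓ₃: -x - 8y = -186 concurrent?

Yes

Intersecting ℓ₁ and ℓ₂: solving the 2×2 system gives (x, y) = (10, 22).
Substitute into ℓ₃: (-1)(10) + (-8)(22) = -186.
This equals -186, so (10, 22) lies on all three lines and they are concurrent.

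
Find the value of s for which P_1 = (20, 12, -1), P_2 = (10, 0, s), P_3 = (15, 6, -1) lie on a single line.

-1

Direction P_1P_3 = (-5, -6, 0). From the x-coordinate of P_2, the parameter along the line is τ = (10 − 20)/(-5) = 2.
Then s = (-1) + 2·(0) = -1.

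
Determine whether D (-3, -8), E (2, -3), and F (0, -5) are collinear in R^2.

DE = (5, 5), DF = (3, 3).
det[DE; DF] = (5)(3) − (5)(3) = 0.
The determinant is zero, so the points are collinear.

Yes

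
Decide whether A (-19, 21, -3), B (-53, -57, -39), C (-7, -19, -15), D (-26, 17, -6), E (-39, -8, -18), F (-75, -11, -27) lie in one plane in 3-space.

The plane through A, B, C has normal n = AB × AC = (-504, -840, 2296) and equation n·P = -14952.
Checking the remaining points: n·D = -14952, n·E = -14952, n·F = -14952.
All equal -14952, so all 6 points lie in one plane.

Yes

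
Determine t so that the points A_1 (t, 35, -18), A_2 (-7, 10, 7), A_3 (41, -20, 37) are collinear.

Direction A_2A_3 = (48, -30, 30). From the y-coordinate of A_1, the parameter along the line is τ = (35 − 10)/(-30) = -5/6.
Then t = (-7) + (-5/6)·(48) = -47.

-47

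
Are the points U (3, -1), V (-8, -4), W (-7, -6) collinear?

UV = (-11, -3), UW = (-10, -5).
det[UV; UW] = (-11)(-5) − (-3)(-10) = 25.
The determinant is nonzero, so they are not collinear.

No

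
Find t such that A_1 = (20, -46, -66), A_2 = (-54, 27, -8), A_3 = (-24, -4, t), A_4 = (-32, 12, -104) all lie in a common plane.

-15

Normal to plane A_1A_2A_4: n = (-6138, -5828, -496); plane equation n·P = 178064.
Requiring n·A_3 = 178064: (-496)t + (170624) = 178064.
So t = -15.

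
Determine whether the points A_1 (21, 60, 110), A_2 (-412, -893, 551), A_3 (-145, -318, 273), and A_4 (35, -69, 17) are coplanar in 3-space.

No

The four points are coplanar iff the 3×3 determinant with rows A_1A_2, A_1A_3, A_1A_4 is zero.
Rows: (-433, -953, 441), (-166, -378, 163), (14, -129, -93).
Expanding along the first row: (-433)(56181) − (-953)(13156) + (441)(26706) = -11359.
Nonzero ⇒ not coplanar.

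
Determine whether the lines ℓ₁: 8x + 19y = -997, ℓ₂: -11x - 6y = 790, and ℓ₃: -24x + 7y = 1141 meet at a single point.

No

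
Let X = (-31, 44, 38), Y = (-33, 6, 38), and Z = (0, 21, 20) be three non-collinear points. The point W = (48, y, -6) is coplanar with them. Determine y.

The plane through X, Y, Z has equation 684x − 36y + 1224z = 23724.
Substituting W: (-36)y + (25488) = 23724, so y = 49.

49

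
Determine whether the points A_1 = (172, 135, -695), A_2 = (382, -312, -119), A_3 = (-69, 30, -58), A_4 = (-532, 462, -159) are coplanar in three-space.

No

With A_1 as base: A_1A_2 = (210, -447, 576), A_1A_3 = (-241, -105, 637), A_1A_4 = (-704, 327, 536).
A_1A_3 × A_1A_4 = (-264579, -319272, -152727).
A_1A_2 · (A_1A_3 × A_1A_4) = -817758.
Since -817758 ≠ 0, the four points are not coplanar.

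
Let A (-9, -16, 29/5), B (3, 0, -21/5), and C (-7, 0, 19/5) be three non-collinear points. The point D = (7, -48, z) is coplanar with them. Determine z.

-31/5

Coplanarity requires AB · (AC × AD) = 0.
AB = (12, 16, -10), AC = (2, 16, -2); the triple product is linear in z with coefficient 160 and constant term 992.
Setting it to zero: z = -31/5.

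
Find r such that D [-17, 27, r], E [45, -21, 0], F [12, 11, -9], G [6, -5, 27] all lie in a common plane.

4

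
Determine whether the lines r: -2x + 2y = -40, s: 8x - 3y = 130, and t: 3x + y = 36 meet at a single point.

Yes

Intersecting r and s: solving the 2×2 system gives (x, y) = (14, -6).
Substitute into t: (3)(14) + (1)(-6) = 36.
This equals 36, so (14, -6) lies on all three lines and they are concurrent.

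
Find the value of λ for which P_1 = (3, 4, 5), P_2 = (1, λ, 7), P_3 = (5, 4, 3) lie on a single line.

Collinearity requires P_1P_2 × P_1P_3 = 0; each component is linear in λ.
The x-component gives (-2)λ + (8) = 0, so λ = 4.
The remaining components then also vanish.

4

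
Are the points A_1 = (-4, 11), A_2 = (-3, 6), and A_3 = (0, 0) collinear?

No

A_1A_2 = (1, -5), A_1A_3 = (4, -11).
If collinear, A_1A_3 would be a scalar multiple of A_1A_2. But (1)·(-11) ≠ (-5)·(4) (difference 9), so they are not parallel; the points are not collinear.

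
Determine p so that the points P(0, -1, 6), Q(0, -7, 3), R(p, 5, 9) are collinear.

0

Collinearity requires PQ × PR = 0; each component is linear in p.
The y-component gives (-3)p + (0) = 0, so p = 0.
The remaining components then also vanish.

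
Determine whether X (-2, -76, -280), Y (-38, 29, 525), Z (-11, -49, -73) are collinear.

XY = (-36, 105, 805), XZ = (-9, 27, 207).
XY × XZ = (0, 207, -27).
The cross product is nonzero, so the points do not lie on one line.

No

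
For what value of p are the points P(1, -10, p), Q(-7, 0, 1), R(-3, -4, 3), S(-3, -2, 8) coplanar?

Coplanarity ⇔ det[PQ; PR; PS] = 0.
Expanding, this is linear in p: (-8)p + (0) = 0.
So p = 0.

0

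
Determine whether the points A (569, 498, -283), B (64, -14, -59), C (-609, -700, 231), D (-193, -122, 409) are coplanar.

A normal to the plane through A, B, C is n = AB × AC = (5184, -4302, 1854).
The plane has equation n·P = 282618. For D: n·D = 282618.
Equal, so D lies in the plane and all four are coplanar.

Yes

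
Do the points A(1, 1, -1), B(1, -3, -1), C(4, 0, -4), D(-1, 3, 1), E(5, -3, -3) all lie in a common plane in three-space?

No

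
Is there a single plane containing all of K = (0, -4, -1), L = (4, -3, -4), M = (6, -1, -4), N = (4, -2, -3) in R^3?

Yes

With K as base: KL = (4, 1, -3), KM = (6, 3, -3), KN = (4, 2, -2).
KM × KN = (0, 0, 0).
KL · (KM × KN) = 0.
The scalar triple product vanishes, so the four points are coplanar.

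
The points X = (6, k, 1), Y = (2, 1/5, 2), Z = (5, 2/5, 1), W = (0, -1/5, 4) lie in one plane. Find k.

2/5

The points are coplanar iff XY · (XZ × XW) = 0.
Expanding, this is linear in k: (4)k + (-8/5) = 0.
So k = 2/5.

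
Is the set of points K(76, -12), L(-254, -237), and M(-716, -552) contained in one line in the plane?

Yes

KL = (-330, -225), KM = (-792, -540).
Checking proportionality: KM = 12/5·KL, so the vectors are parallel and the points are collinear.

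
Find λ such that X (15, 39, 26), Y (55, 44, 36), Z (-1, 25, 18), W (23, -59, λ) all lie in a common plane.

-5

Normal to plane XYZ: n = (100, 160, -480); plane equation n·P = -4740.
Requiring n·W = -4740: (-480)λ + (-7140) = -4740.
So λ = -5.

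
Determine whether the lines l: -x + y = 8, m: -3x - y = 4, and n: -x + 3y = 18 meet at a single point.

Yes

Intersecting l and m: solving the 2×2 system gives (x, y) = (-3, 5).
Substitute into n: (-1)(-3) + (3)(5) = 18.
This equals 18, so (-3, 5) lies on all three lines and they are concurrent.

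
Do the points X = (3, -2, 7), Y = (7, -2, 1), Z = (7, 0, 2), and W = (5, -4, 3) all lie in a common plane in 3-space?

With X as base: XY = (4, 0, -6), XZ = (4, 2, -5), XW = (2, -2, -4).
XZ × XW = (-18, 6, -12).
XY · (XZ × XW) = 0.
The scalar triple product vanishes, so the four points are coplanar.

Yes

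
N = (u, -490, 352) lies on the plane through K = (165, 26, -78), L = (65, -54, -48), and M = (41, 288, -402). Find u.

-7

Coplanarity requires KL · (KM × KN) = 0.
KL = (-100, -80, 30), KM = (-124, 262, -324); the triple product is linear in u with coefficient 18060 and constant term 126420.
Setting it to zero: u = -7.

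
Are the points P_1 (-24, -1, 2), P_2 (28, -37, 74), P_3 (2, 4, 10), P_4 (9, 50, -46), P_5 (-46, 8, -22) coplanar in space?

The plane through P_1, P_2, P_3 has normal n = P_1P_2 × P_1P_3 = (-648, 1456, 1196) and equation n·P = 16488.
Checking the remaining points: n·P_4 = 11952, n·P_5 = 15144.
Since n·P_4 = 11952 ≠ 16488, P_4 is off the plane and the points are not all coplanar.

No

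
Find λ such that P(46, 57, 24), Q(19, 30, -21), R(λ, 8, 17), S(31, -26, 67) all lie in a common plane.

25

Normal to plane PQS: n = (-4896, 1836, 1836); plane equation n·X = -76500.
Requiring n·R = -76500: (-4896)λ + (45900) = -76500.
So λ = 25.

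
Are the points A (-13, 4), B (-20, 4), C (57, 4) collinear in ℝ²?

Yes

AB = (-7, 0), AC = (70, 0).
det[AB; AC] = (-7)(0) − (0)(70) = 0.
The determinant is zero, so the points are collinear.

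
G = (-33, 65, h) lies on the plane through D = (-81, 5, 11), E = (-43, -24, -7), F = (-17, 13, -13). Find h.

-1

A normal to the plane is n = DE × DF = (840, -240, 2160).
G lies in the plane iff n · DG = 0.
This gives (2160)h + (2160) = 0, so h = -1.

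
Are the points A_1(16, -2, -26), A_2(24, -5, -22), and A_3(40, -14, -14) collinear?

A_1A_2 = (8, -3, 4), A_1A_3 = (24, -12, 12).
Comparing components 2 and 3: (-3)(12) − (4)(-12) = 12 ≠ 0, so A_1A_2 and A_1A_3 are not parallel and the points are not collinear.

No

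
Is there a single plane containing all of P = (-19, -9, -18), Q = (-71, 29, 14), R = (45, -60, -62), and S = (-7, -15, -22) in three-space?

With P as base: PQ = (-52, 38, 32), PR = (64, -51, -44), PS = (12, -6, -4).
PR × PS = (-60, -272, 228).
PQ · (PR × PS) = 80.
Since 80 ≠ 0, the four points are not coplanar.

No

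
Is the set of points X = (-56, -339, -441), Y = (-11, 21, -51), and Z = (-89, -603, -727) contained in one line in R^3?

Yes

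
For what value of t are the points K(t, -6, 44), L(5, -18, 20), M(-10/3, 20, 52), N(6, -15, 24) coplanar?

The points are coplanar iff KL · (KM × KN) = 0.
Expanding, this is linear in t: (-56)t + (1008) = 0.
So t = 18.

18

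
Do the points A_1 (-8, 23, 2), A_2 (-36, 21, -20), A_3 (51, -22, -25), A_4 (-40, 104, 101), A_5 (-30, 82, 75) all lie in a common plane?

Yes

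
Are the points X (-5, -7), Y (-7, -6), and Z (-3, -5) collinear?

XY = (-2, 1), XZ = (2, 2).
If collinear, XZ would be a scalar multiple of XY. But (-2)·(2) ≠ (1)·(2) (difference -6), so they are not parallel; the points are not collinear.

No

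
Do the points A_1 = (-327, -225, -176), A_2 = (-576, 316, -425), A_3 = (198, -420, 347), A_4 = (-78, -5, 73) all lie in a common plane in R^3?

A normal to the plane through A_1, A_2, A_3 is n = A_1A_2 × A_1A_3 = (234388, -498, -235470).
The plane has equation n·P = -35090106. For A_4: n·A_4 = -35469084.
-35469084 ≠ -35090106, so A_4 is off the plane.

No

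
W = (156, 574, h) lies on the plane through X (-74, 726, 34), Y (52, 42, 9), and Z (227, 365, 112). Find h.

107

Coplanarity requires XY · (XZ × XW) = 0.
XY = (126, -684, -25), XZ = (301, -361, 78); the triple product is linear in h with coefficient 160398 and constant term -17162586.
Setting it to zero: h = 107.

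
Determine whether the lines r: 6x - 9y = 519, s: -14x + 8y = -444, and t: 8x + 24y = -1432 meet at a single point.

Intersecting r and s: solving the 2×2 system gives (x, y) = (-2, -59).
Substitute into t: (8)(-2) + (24)(-59) = -1432.
This equals -1432, so (-2, -59) lies on all three lines and they are concurrent.

Yes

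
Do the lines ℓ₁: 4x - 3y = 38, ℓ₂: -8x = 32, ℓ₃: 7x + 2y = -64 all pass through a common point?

Lines aᵢx + bᵢy = cᵢ with pairwise distinct directions are concurrent exactly when det[aᵢ bᵢ cᵢ] = 0.
Here the determinant is 0.
It vanishes, so the lines are concurrent at (-4, -18).

Yes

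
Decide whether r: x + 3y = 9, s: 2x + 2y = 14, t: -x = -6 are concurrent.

Yes

Intersecting r and s: solving the 2×2 system gives (x, y) = (6, 1).
Substitute into t: (-1)(6) + (0)(1) = -6.
This equals -6, so (6, 1) lies on all three lines and they are concurrent.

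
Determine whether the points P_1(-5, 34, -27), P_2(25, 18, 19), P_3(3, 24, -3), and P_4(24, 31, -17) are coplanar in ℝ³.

With P_1 as base: P_1P_2 = (30, -16, 46), P_1P_3 = (8, -10, 24), P_1P_4 = (29, -3, 10).
P_1P_3 × P_1P_4 = (-28, 616, 266).
P_1P_2 · (P_1P_3 × P_1P_4) = 1540.
Since 1540 ≠ 0, the four points are not coplanar.

No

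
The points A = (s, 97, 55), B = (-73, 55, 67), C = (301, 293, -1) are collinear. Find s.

Direction BC = (374, 238, -68). From the y-coordinate of A, the parameter along the line is τ = (97 − 55)/238 = 3/17.
Then s = (-73) + 3/17·(374) = -7.

-7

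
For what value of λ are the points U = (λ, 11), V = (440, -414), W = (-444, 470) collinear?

15

Collinearity: (U − V) must be parallel to (W − V) = (-884, 884).
Cross-multiplying the components: (λ − 440)·(884) = (425)·(-884).
Solving gives λ = 15.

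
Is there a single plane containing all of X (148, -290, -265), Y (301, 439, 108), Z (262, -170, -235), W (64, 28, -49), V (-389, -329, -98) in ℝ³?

Yes

The plane through X, Y, Z has normal n = XY × XZ = (-22890, 37932, -64746) and equation n·P = 2769690.
Checking the remaining points: n·W = 2769690, n·V = 2769690.
All equal 2769690, so all 5 points lie in one plane.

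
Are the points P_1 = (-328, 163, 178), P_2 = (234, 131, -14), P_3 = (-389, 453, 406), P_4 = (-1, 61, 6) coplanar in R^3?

The four points are coplanar iff the 3×3 determinant with rows P_1P_2, P_1P_3, P_1P_4 is zero.
Rows: (562, -32, -192), (-61, 290, 228), (327, -102, -172).
Expanding along the first row: (562)(-26624) − (-32)(-64064) + (-192)(-88608) = 0.
Zero determinant ⇒ coplanar.

Yes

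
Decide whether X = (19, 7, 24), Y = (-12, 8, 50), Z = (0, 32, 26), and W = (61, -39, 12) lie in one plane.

With X as base: XY = (-31, 1, 26), XZ = (-19, 25, 2), XW = (42, -46, -12).
XZ × XW = (-208, -144, -176).
XY · (XZ × XW) = 1728.
Since 1728 ≠ 0, the four points are not coplanar.

No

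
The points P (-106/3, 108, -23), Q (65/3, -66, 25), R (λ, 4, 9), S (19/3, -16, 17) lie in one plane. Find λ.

The points are coplanar iff PQ · (PR × PS) = 0.
Expanding, this is linear in λ: (1008)λ + (672) = 0.
So λ = -2/3.

-2/3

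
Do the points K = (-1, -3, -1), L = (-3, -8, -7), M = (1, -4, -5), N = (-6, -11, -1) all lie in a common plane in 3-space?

A normal to the plane through K, L, M is n = KL × KM = (14, -20, 12).
The plane has equation n·P = 34. For N: n·N = 124.
124 ≠ 34, so N is off the plane.

No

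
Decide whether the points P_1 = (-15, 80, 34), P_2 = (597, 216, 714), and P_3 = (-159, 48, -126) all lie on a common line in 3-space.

Yes

P_1P_2 = (612, 136, 680), P_1P_3 = (-144, -32, -160).
P_1P_2 × P_1P_3 = (0, 0, 0).
The cross product vanishes, so the three points are collinear.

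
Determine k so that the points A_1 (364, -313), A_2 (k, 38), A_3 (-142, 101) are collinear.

Collinearity: (A_2 − A_1) must be parallel to (A_3 − A_1) = (-506, 414).
Cross-multiplying the components: (k − 364)·(414) = (351)·(-506).
Solving gives k = -65.

-65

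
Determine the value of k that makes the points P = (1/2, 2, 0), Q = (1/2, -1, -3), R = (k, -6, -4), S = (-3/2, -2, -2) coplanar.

-7/2

The points are coplanar iff PQ · (PR × PS) = 0.
Expanding, this is linear in k: (6)k + (21) = 0.
So k = -7/2.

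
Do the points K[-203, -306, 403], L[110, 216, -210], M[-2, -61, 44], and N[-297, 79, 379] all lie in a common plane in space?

The four points are coplanar iff the 3×3 determinant with rows KL, KM, KN is zero.
Rows: (313, 522, -613), (201, 245, -359), (-94, 385, -24).
Expanding along the first row: (313)(132335) − (522)(-38570) + (-613)(100415) = 0.
Zero determinant ⇒ coplanar.

Yes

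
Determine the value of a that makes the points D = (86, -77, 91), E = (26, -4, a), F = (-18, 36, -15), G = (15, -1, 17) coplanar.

The points are coplanar iff DE · (DF × DG) = 0.
Expanding, this is linear in a: (119)a + (-4879) = 0.
So a = 41.

41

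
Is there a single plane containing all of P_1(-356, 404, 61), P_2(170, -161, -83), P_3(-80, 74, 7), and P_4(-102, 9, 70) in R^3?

A normal to the plane through P_1, P_2, P_3 is n = P_1P_2 × P_1P_3 = (-17010, -11340, -17640).
The plane has equation n·P = 398160. For P_4: n·P_4 = 398160.
Equal, so P_4 lies in the plane and all four are coplanar.

Yes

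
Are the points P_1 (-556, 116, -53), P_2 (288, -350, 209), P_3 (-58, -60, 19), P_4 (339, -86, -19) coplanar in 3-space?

Yes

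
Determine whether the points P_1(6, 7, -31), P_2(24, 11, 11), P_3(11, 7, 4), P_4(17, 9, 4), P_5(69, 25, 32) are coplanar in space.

The plane through P_1, P_2, P_3 has normal n = P_1P_2 × P_1P_3 = (140, -420, -20) and equation n·P = -1480.
Checking the remaining points: n·P_4 = -1480, n·P_5 = -1480.
All equal -1480, so all 5 points lie in one plane.

Yes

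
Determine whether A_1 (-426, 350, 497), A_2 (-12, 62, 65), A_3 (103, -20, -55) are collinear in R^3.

A_1A_2 = (414, -288, -432), A_1A_3 = (529, -370, -552).
Comparing components 2 and 3: (-288)(-552) − (-432)(-370) = -864 ≠ 0, so A_1A_2 and A_1A_3 are not parallel and the points are not collinear.

No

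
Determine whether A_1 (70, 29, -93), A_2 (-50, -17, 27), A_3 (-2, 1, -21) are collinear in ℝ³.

No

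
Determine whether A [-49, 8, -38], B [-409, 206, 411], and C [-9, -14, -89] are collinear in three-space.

AB = (-360, 198, 449), AC = (40, -22, -51).
AB × AC = (-220, -400, 0).
The cross product is nonzero, so the points do not lie on one line.

No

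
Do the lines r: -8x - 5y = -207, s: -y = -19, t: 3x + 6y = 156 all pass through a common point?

Yes

Lines aᵢx + bᵢy = cᵢ with pairwise distinct directions are concurrent exactly when det[aᵢ bᵢ cᵢ] = 0.
Here the determinant is 0.
It vanishes, so the lines are concurrent at (14, 19).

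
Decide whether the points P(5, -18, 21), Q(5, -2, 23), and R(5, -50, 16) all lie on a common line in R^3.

No

PQ = (0, 16, 2), PR = (0, -32, -5).
Comparing components 2 and 3: (16)(-5) − (2)(-32) = -16 ≠ 0, so PQ and PR are not parallel and the points are not collinear.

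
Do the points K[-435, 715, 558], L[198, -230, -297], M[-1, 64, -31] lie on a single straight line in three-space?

No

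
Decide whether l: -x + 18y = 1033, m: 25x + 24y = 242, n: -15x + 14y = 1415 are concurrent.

Intersecting l and m: solving the 2×2 system gives (x, y) = (-3406/79, 8689/158).
Substitute into n: (-15)(-3406/79) + (14)(8689/158) = 111913/79.
But n requires 1415 ≠ 111913/79, so the three lines have no common point.

No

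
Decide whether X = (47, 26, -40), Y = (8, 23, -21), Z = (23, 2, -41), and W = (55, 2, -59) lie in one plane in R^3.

No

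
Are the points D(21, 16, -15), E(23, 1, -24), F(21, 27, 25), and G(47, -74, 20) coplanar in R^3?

No

A normal to the plane through D, E, F is n = DE × DF = (-501, -80, 22).
The plane has equation n·P = -12131. For G: n·G = -17187.
-17187 ≠ -12131, so G is off the plane.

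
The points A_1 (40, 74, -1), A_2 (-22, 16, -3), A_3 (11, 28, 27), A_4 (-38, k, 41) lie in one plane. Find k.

-28

Normal to plane A_1A_2A_3: n = (-1716, 1794, 1170); plane equation n·P = 62946.
Requiring n·A_4 = 62946: (1794)k + (113178) = 62946.
So k = -28.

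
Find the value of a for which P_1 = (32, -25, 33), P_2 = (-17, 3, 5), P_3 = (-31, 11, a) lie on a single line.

Collinearity requires P_1P_2 × P_1P_3 = 0; each component is linear in a.
The x-component gives (28)a + (84) = 0, so a = -3.
The remaining components then also vanish.

-3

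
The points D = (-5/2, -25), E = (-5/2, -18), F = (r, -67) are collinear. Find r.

Collinearity: (F − D) must be parallel to (E − D) = (0, 7).
Cross-multiplying the components: (r − (-5/2))·(7) = (-42)·(0).
Solving gives r = -5/2.

-5/2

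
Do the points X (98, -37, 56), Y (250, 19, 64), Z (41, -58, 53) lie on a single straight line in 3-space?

Yes

XY = (152, 56, 8), XZ = (-57, -21, -3).
Each component of XZ is -3/8 times the corresponding component of XY, so XZ = -3/8·XY and the points are collinear.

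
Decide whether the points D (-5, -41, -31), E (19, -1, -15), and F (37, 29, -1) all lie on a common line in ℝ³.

No

DE = (24, 40, 16), DF = (42, 70, 30).
DE × DF = (80, -48, 0).
The cross product is nonzero, so the points do not lie on one line.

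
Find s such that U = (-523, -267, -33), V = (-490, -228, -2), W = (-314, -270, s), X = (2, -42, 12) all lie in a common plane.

-120

Coplanarity ⇔ det[UV; UW; UX] = 0.
Expanding, this is linear in s: (13050)s + (1566000) = 0.
So s = -120.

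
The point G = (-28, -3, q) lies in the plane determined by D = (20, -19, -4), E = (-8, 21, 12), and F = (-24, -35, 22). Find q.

24

A normal to the plane is n = DE × DF = (1296, 24, 2208).
G lies in the plane iff n · DG = 0.
This gives (2208)q + (-52992) = 0, so q = 24.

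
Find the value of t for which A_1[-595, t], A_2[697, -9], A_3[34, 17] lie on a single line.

125/3

Collinearity: (A_1 − A_2) must be parallel to (A_3 − A_2) = (-663, 26).
Cross-multiplying the components: (t − (-9))·(-663) = (-1292)·(26).
Solving gives t = 125/3.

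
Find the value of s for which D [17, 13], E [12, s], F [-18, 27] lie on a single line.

Collinearity: (E − D) must be parallel to (F − D) = (-35, 14).
Cross-multiplying the components: (s − 13)·(-35) = (-5)·(14).
Solving gives s = 15.

15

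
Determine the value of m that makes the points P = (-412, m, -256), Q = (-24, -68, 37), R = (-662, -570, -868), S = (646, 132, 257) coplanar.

-258

The points are coplanar iff PQ · (PR × PS) = 0.
Expanding, this is linear in m: (465990)m + (120225420) = 0.
So m = -258.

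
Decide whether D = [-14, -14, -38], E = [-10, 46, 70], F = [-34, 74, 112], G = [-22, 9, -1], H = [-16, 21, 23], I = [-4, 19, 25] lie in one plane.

The plane through D, E, F has normal n = DE × DF = (-504, -2760, 1552) and equation n·P = -13280.
Checking the remaining points: n·G = -15304, n·H = -14200, n·I = -11624.
Since n·G = -15304 ≠ -13280, G is off the plane and the points are not all coplanar.

No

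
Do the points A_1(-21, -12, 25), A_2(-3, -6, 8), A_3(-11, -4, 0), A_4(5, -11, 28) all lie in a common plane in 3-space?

With A_1 as base: A_1A_2 = (18, 6, -17), A_1A_3 = (10, 8, -25), A_1A_4 = (26, 1, 3).
A_1A_3 × A_1A_4 = (49, -680, -198).
A_1A_2 · (A_1A_3 × A_1A_4) = 168.
Since 168 ≠ 0, the four points are not coplanar.

No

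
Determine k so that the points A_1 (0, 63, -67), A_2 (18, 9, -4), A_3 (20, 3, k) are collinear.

Collinearity requires A_1A_2 × A_1A_3 = 0; each component is linear in k.
The x-component gives (-54)k + (162) = 0, so k = 3.
The remaining components then also vanish.

3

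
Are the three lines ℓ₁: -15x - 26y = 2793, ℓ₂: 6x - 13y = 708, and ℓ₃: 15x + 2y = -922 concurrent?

No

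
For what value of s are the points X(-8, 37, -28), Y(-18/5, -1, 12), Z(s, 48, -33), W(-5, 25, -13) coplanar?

-24/5

The points are coplanar iff XY · (XZ × XW) = 0.
Expanding, this is linear in s: (90)s + (432) = 0.
So s = -24/5.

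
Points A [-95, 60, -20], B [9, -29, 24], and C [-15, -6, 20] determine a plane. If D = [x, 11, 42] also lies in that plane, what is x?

-23

The plane through A, B, C has equation −656x − 640y + 256z = 18800.
Substituting D: (-656)x + (3712) = 18800, so x = -23.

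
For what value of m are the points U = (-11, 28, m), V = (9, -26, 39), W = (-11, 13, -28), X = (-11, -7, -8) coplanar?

Coplanarity ⇔ det[UV; UW; UX] = 0.
Expanding, this is linear in m: (-400)m + (-17200) = 0.
So m = -43.

-43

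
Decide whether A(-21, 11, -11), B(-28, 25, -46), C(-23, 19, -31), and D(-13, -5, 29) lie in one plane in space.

The four points are coplanar iff the 3×3 determinant with rows AB, AC, AD is zero.
Rows: (-7, 14, -35), (-2, 8, -20), (8, -16, 40).
Expanding along the first row: (-7)(0) − (14)(80) + (-35)(-32) = 0.
Zero determinant ⇒ coplanar.

Yes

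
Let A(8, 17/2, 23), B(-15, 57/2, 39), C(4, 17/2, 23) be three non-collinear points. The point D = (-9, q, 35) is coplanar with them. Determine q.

47/2

A normal to the plane is n = AB × AC = (0, -64, 80).
D lies in the plane iff n · AD = 0.
This gives (-64)q + (1504) = 0, so q = 47/2.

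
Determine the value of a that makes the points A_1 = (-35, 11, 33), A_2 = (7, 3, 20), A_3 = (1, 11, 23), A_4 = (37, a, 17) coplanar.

Normal to plane A_1A_2A_3: n = (80, -48, 288); plane equation n·P = 6176.
Requiring n·A_4 = 6176: (-48)a + (7856) = 6176.
So a = 35.

35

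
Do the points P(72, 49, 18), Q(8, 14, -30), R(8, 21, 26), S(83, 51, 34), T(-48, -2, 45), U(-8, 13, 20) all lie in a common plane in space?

No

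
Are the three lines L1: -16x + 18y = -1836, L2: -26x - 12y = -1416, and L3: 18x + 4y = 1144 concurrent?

Yes

Lines aᵢx + bᵢy = cᵢ with pairwise distinct directions are concurrent exactly when det[aᵢ bᵢ cᵢ] = 0.
Here the determinant is 0.
It vanishes, so the lines are concurrent at (72, -38).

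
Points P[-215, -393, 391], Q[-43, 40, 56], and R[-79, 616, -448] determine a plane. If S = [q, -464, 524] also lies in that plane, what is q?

A normal to the plane is n = PQ × PR = (-25272, 98748, 114660).
S lies in the plane iff n · PS = 0.
This gives (-25272)q + (2805192) = 0, so q = 111.

111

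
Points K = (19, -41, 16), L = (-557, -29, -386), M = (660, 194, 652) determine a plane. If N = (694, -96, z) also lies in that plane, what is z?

456

A normal to the plane is n = KL × KM = (102102, 108654, -143052).
N lies in the plane iff n · KN = 0.
This gives (-143052)z + (65231712) = 0, so z = 456.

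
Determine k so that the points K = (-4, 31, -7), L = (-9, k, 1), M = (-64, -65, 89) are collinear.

23

Direction KM = (-60, -96, 96). From the x-coordinate of L, the parameter along the line is τ = (-9 − (-4))/(-60) = 1/12.
Then k = 31 + 1/12·(-96) = 23.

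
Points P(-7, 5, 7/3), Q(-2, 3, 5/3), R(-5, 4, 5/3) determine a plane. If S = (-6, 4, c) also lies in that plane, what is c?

1

The plane through P, Q, R has equation (2/3)x + 2y − 1z = 3.
Substituting S: (-1)c + (4) = 3, so c = 1.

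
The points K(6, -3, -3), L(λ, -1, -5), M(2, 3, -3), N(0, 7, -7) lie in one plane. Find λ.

5

Normal to plane KMN: n = (-24, -16, -4); plane equation n·P = -84.
Requiring n·L = -84: (-24)λ + (36) = -84.
So λ = 5.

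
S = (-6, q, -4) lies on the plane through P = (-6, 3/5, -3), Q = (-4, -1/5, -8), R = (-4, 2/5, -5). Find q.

2/5

The plane through P, Q, R has equation (3/5)x − 6y + (6/5)z = -54/5.
Substituting S: (-6)q + (-42/5) = -54/5, so q = 2/5.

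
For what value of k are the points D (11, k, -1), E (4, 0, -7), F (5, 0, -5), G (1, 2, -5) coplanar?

-2

Coplanarity ⇔ det[DE; DF; DG] = 0.
Expanding, this is linear in k: (8)k + (16) = 0.
So k = -2.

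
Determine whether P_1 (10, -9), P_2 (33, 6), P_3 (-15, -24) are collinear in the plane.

P_1P_2 = (23, 15), P_1P_3 = (-25, -15).
If collinear, P_1P_3 would be a scalar multiple of P_1P_2. But (23)·(-15) ≠ (15)·(-25) (difference 30), so they are not parallel; the points are not collinear.

No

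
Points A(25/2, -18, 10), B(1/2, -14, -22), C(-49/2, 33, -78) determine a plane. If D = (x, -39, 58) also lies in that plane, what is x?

The plane through A, B, C has equation 1280x + 128y − 464z = 9056.
Substituting D: (1280)x + (-31904) = 9056, so x = 32.

32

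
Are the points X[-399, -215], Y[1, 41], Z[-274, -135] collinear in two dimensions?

Yes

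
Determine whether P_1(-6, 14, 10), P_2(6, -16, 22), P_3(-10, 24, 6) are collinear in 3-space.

Yes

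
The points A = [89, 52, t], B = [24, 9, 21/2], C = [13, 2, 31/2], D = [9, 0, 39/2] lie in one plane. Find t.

Coplanarity ⇔ det[AB; AC; AD] = 0.
Expanding, this is linear in t: (6)t + (75) = 0.
So t = -25/2.

-25/2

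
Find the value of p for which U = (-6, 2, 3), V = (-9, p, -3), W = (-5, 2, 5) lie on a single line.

Collinearity requires UV × UW = 0; each component is linear in p.
The x-component gives (2)p + (-4) = 0, so p = 2.
The remaining components then also vanish.

2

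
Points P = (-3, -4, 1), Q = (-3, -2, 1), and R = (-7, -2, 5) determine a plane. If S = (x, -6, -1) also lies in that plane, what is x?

-1

The plane through P, Q, R has equation 8x + 8z = -16.
Substituting S: (8)x + (-8) = -16, so x = -1.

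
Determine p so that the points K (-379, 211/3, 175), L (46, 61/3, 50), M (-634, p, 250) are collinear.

Direction KL = (425, -50, -125). From the x-coordinate of M, the parameter along the line is τ = (-634 − (-379))/425 = -3/5.
Then p = 211/3 + (-3/5)·(-50) = 301/3.

301/3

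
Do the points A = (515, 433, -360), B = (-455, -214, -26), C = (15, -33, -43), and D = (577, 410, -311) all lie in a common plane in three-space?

The four points are coplanar iff the 3×3 determinant with rows AB, AC, AD is zero.
Rows: (-970, -647, 334), (-500, -466, 317), (62, -23, 49).
Expanding along the first row: (-970)(-15543) − (-647)(-44154) + (334)(40392) = 0.
Zero determinant ⇒ coplanar.

Yes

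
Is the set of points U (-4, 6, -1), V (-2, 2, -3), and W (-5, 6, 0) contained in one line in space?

No

UV = (2, -4, -2), UW = (-1, 0, 1).
UV × UW = (-4, 0, -4).
The cross product is nonzero, so the points do not lie on one line.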